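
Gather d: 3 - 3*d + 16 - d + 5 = 24 - 4*d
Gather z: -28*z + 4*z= -24*z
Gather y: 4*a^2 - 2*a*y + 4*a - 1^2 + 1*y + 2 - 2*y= 4*a^2 + 4*a + y*(-2*a - 1) + 1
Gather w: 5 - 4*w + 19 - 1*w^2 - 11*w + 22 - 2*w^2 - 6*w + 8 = -3*w^2 - 21*w + 54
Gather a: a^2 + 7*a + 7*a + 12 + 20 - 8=a^2 + 14*a + 24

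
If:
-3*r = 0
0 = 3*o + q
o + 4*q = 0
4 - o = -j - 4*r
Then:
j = -4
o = 0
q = 0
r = 0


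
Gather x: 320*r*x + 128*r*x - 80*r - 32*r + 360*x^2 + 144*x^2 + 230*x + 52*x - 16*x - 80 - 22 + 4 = -112*r + 504*x^2 + x*(448*r + 266) - 98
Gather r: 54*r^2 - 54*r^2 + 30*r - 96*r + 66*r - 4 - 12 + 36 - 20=0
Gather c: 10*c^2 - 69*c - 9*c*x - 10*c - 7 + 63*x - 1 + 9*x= 10*c^2 + c*(-9*x - 79) + 72*x - 8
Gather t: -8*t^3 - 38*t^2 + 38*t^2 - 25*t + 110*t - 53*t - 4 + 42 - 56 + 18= -8*t^3 + 32*t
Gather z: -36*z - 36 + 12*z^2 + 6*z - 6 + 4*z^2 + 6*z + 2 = 16*z^2 - 24*z - 40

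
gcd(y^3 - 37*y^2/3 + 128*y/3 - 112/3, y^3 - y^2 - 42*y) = y - 7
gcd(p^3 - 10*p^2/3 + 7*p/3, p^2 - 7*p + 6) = p - 1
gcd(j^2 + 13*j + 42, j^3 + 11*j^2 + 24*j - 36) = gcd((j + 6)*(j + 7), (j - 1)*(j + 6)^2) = j + 6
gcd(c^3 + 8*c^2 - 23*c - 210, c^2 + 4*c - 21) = c + 7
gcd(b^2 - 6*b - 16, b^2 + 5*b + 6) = b + 2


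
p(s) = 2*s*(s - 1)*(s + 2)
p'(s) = 2*s*(s - 1) + 2*s*(s + 2) + 2*(s - 1)*(s + 2)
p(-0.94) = 3.87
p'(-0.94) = -2.46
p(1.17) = 1.26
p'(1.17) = 8.89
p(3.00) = 60.00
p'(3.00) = 62.00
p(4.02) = 146.17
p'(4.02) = 109.04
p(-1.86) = 1.49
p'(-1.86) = 9.32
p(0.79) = -0.93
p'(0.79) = 2.90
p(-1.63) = 3.17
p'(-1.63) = 5.42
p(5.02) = 283.33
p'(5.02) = 167.28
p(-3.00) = -24.00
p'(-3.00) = 38.00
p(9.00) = 1584.00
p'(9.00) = 518.00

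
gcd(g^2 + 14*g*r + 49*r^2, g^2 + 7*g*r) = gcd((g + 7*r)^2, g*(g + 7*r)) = g + 7*r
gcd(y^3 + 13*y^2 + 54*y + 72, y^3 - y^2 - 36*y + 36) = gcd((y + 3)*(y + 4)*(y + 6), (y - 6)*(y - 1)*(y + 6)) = y + 6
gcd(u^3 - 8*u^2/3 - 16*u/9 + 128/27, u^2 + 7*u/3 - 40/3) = u - 8/3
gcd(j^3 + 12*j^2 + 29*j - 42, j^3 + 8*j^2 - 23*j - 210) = j^2 + 13*j + 42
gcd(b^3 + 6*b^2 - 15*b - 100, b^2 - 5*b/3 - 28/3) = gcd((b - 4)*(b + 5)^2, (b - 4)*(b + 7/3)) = b - 4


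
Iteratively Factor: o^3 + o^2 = (o)*(o^2 + o) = o^2*(o + 1)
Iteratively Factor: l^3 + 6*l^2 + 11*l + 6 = (l + 1)*(l^2 + 5*l + 6) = (l + 1)*(l + 3)*(l + 2)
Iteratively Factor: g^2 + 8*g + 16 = (g + 4)*(g + 4)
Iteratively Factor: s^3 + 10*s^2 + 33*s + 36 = (s + 3)*(s^2 + 7*s + 12) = (s + 3)*(s + 4)*(s + 3)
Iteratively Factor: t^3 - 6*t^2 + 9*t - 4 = (t - 1)*(t^2 - 5*t + 4) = (t - 1)^2*(t - 4)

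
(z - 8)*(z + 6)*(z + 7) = z^3 + 5*z^2 - 62*z - 336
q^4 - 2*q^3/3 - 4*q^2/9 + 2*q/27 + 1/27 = (q - 1)*(q - 1/3)*(q + 1/3)^2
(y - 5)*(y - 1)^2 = y^3 - 7*y^2 + 11*y - 5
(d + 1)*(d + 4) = d^2 + 5*d + 4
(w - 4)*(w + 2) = w^2 - 2*w - 8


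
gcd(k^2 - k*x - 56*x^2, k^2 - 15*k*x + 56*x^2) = -k + 8*x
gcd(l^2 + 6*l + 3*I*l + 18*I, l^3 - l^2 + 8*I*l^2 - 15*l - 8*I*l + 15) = l + 3*I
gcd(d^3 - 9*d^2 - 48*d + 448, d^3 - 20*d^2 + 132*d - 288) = d - 8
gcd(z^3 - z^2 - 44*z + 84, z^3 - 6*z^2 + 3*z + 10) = z - 2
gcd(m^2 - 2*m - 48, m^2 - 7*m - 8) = m - 8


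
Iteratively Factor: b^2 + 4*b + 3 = (b + 3)*(b + 1)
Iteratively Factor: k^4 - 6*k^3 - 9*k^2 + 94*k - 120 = (k + 4)*(k^3 - 10*k^2 + 31*k - 30) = (k - 2)*(k + 4)*(k^2 - 8*k + 15) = (k - 3)*(k - 2)*(k + 4)*(k - 5)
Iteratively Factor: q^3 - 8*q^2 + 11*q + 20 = (q + 1)*(q^2 - 9*q + 20) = (q - 4)*(q + 1)*(q - 5)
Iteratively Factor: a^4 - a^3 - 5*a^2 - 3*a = (a)*(a^3 - a^2 - 5*a - 3) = a*(a + 1)*(a^2 - 2*a - 3) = a*(a - 3)*(a + 1)*(a + 1)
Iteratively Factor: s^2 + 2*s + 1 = (s + 1)*(s + 1)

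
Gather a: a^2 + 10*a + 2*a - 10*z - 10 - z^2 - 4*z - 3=a^2 + 12*a - z^2 - 14*z - 13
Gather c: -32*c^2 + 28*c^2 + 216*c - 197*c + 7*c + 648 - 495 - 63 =-4*c^2 + 26*c + 90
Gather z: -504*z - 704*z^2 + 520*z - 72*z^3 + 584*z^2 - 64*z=-72*z^3 - 120*z^2 - 48*z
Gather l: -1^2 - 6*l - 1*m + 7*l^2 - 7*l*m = 7*l^2 + l*(-7*m - 6) - m - 1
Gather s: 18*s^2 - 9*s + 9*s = 18*s^2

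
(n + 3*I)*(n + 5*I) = n^2 + 8*I*n - 15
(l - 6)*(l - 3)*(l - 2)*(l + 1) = l^4 - 10*l^3 + 25*l^2 - 36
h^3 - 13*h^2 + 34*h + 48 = (h - 8)*(h - 6)*(h + 1)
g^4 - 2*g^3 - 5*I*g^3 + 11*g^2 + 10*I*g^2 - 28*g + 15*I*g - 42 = (g - 3)*(g + 1)*(g - 7*I)*(g + 2*I)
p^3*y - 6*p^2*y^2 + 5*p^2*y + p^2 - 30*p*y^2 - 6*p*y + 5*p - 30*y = (p + 5)*(p - 6*y)*(p*y + 1)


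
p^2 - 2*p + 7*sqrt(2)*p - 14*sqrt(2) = (p - 2)*(p + 7*sqrt(2))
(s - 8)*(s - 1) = s^2 - 9*s + 8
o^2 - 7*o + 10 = (o - 5)*(o - 2)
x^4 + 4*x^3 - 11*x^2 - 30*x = x*(x - 3)*(x + 2)*(x + 5)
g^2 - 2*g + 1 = (g - 1)^2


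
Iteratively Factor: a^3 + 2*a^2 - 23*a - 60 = (a - 5)*(a^2 + 7*a + 12) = (a - 5)*(a + 4)*(a + 3)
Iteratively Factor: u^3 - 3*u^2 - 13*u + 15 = (u - 5)*(u^2 + 2*u - 3) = (u - 5)*(u - 1)*(u + 3)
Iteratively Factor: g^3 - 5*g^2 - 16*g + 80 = (g - 5)*(g^2 - 16) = (g - 5)*(g + 4)*(g - 4)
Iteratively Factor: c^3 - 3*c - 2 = (c - 2)*(c^2 + 2*c + 1) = (c - 2)*(c + 1)*(c + 1)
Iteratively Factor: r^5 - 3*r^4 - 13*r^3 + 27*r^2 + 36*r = (r)*(r^4 - 3*r^3 - 13*r^2 + 27*r + 36) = r*(r + 1)*(r^3 - 4*r^2 - 9*r + 36) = r*(r + 1)*(r + 3)*(r^2 - 7*r + 12) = r*(r - 4)*(r + 1)*(r + 3)*(r - 3)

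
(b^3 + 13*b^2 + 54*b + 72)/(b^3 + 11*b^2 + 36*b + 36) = (b + 4)/(b + 2)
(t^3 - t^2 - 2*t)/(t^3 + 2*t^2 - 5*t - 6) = t/(t + 3)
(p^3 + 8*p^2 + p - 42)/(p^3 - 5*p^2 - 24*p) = (p^2 + 5*p - 14)/(p*(p - 8))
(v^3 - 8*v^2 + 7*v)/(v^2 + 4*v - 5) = v*(v - 7)/(v + 5)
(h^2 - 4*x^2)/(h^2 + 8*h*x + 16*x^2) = (h^2 - 4*x^2)/(h^2 + 8*h*x + 16*x^2)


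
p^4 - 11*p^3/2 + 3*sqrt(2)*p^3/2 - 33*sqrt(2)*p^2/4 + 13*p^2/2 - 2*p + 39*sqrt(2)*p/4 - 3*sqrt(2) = (p - 4)*(p - 1)*(p - 1/2)*(p + 3*sqrt(2)/2)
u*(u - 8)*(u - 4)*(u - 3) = u^4 - 15*u^3 + 68*u^2 - 96*u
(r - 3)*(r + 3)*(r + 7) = r^3 + 7*r^2 - 9*r - 63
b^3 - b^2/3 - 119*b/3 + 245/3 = (b - 5)*(b - 7/3)*(b + 7)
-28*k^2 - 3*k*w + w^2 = (-7*k + w)*(4*k + w)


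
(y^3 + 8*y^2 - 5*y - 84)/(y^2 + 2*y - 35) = (y^2 + y - 12)/(y - 5)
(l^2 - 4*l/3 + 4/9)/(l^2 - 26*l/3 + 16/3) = (l - 2/3)/(l - 8)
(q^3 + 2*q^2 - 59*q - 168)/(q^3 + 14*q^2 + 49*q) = (q^2 - 5*q - 24)/(q*(q + 7))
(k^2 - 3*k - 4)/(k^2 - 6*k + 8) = (k + 1)/(k - 2)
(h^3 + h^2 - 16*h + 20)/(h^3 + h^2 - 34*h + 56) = (h^2 + 3*h - 10)/(h^2 + 3*h - 28)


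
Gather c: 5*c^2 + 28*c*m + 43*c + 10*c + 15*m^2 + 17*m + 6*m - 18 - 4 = 5*c^2 + c*(28*m + 53) + 15*m^2 + 23*m - 22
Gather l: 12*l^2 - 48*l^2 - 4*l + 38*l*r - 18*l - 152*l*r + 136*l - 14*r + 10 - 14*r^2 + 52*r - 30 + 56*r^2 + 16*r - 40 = -36*l^2 + l*(114 - 114*r) + 42*r^2 + 54*r - 60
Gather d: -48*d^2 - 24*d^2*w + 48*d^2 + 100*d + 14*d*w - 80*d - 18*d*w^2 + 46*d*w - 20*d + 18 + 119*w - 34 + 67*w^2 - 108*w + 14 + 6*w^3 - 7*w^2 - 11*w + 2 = -24*d^2*w + d*(-18*w^2 + 60*w) + 6*w^3 + 60*w^2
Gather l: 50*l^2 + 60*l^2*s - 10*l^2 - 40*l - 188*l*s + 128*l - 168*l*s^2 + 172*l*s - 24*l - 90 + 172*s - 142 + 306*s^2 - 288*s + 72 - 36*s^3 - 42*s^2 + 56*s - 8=l^2*(60*s + 40) + l*(-168*s^2 - 16*s + 64) - 36*s^3 + 264*s^2 - 60*s - 168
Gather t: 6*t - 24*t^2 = -24*t^2 + 6*t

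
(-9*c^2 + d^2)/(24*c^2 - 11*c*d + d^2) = (-3*c - d)/(8*c - d)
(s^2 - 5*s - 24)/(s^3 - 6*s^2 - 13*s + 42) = (s - 8)/(s^2 - 9*s + 14)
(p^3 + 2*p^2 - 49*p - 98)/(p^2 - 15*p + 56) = (p^2 + 9*p + 14)/(p - 8)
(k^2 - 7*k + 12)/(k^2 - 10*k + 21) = (k - 4)/(k - 7)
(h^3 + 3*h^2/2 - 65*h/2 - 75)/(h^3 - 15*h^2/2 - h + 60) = (h + 5)/(h - 4)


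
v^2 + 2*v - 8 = (v - 2)*(v + 4)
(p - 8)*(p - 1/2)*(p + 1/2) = p^3 - 8*p^2 - p/4 + 2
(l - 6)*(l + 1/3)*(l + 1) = l^3 - 14*l^2/3 - 23*l/3 - 2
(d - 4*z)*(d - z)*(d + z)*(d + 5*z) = d^4 + d^3*z - 21*d^2*z^2 - d*z^3 + 20*z^4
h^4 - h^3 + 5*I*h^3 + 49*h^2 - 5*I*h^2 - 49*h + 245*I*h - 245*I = (h - 1)*(h - 7*I)*(h + 5*I)*(h + 7*I)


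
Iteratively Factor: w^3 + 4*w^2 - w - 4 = (w + 4)*(w^2 - 1) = (w + 1)*(w + 4)*(w - 1)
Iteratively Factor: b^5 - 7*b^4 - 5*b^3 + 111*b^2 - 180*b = (b - 3)*(b^4 - 4*b^3 - 17*b^2 + 60*b) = b*(b - 3)*(b^3 - 4*b^2 - 17*b + 60) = b*(b - 3)^2*(b^2 - b - 20) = b*(b - 3)^2*(b + 4)*(b - 5)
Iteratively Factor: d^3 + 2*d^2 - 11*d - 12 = (d - 3)*(d^2 + 5*d + 4) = (d - 3)*(d + 4)*(d + 1)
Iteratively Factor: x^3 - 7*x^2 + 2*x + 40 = (x - 5)*(x^2 - 2*x - 8) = (x - 5)*(x - 4)*(x + 2)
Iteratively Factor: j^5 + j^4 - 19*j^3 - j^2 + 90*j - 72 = (j + 3)*(j^4 - 2*j^3 - 13*j^2 + 38*j - 24) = (j + 3)*(j + 4)*(j^3 - 6*j^2 + 11*j - 6) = (j - 1)*(j + 3)*(j + 4)*(j^2 - 5*j + 6) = (j - 2)*(j - 1)*(j + 3)*(j + 4)*(j - 3)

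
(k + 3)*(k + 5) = k^2 + 8*k + 15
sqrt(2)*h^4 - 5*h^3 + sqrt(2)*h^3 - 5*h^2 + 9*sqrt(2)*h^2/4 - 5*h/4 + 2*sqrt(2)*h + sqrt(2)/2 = (h + 1/2)*(h - 2*sqrt(2))*(h - sqrt(2)/2)*(sqrt(2)*h + sqrt(2)/2)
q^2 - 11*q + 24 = (q - 8)*(q - 3)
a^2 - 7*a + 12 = (a - 4)*(a - 3)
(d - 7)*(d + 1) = d^2 - 6*d - 7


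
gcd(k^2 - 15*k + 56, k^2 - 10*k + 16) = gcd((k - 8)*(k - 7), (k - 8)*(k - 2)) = k - 8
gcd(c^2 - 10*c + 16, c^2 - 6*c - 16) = c - 8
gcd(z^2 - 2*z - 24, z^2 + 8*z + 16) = z + 4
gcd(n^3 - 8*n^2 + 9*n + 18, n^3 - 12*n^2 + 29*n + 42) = n^2 - 5*n - 6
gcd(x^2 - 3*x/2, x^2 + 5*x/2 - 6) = x - 3/2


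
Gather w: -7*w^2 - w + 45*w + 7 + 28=-7*w^2 + 44*w + 35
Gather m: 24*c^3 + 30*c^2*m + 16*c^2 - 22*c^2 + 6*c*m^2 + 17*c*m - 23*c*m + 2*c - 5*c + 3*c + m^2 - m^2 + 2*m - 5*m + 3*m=24*c^3 - 6*c^2 + 6*c*m^2 + m*(30*c^2 - 6*c)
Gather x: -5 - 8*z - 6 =-8*z - 11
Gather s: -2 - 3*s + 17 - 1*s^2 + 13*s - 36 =-s^2 + 10*s - 21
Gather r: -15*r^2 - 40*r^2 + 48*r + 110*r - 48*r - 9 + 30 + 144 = -55*r^2 + 110*r + 165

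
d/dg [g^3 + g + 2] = 3*g^2 + 1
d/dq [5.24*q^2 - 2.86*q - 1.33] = 10.48*q - 2.86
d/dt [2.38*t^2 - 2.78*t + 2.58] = 4.76*t - 2.78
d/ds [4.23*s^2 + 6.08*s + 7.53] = 8.46*s + 6.08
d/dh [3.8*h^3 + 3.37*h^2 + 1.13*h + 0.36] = 11.4*h^2 + 6.74*h + 1.13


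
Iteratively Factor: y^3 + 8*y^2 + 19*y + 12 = (y + 3)*(y^2 + 5*y + 4) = (y + 3)*(y + 4)*(y + 1)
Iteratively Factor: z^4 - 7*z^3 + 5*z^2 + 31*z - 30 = (z + 2)*(z^3 - 9*z^2 + 23*z - 15) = (z - 5)*(z + 2)*(z^2 - 4*z + 3) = (z - 5)*(z - 3)*(z + 2)*(z - 1)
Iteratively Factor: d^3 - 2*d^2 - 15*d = (d)*(d^2 - 2*d - 15) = d*(d - 5)*(d + 3)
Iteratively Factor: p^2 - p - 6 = (p - 3)*(p + 2)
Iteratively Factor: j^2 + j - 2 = (j + 2)*(j - 1)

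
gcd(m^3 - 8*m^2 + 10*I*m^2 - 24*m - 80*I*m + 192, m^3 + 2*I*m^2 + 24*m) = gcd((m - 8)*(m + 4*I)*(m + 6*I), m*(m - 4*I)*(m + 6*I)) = m + 6*I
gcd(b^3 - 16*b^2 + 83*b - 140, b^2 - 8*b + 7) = b - 7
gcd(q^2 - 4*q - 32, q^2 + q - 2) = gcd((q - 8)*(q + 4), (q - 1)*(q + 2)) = 1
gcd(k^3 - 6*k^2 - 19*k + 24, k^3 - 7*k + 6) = k^2 + 2*k - 3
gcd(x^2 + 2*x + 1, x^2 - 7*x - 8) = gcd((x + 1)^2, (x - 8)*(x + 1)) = x + 1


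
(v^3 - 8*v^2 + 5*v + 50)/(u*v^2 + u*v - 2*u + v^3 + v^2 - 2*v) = (v^2 - 10*v + 25)/(u*v - u + v^2 - v)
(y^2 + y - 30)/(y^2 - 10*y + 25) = (y + 6)/(y - 5)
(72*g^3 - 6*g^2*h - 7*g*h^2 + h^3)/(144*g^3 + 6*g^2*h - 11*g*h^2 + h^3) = (4*g - h)/(8*g - h)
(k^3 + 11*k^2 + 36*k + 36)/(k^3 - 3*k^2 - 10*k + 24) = (k^2 + 8*k + 12)/(k^2 - 6*k + 8)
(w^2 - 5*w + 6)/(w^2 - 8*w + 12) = (w - 3)/(w - 6)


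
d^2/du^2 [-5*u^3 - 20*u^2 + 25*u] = -30*u - 40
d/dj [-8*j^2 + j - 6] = 1 - 16*j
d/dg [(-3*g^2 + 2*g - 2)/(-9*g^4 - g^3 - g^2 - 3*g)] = (-54*g^5 + 51*g^4 - 68*g^3 + 5*g^2 - 4*g - 6)/(g^2*(81*g^6 + 18*g^5 + 19*g^4 + 56*g^3 + 7*g^2 + 6*g + 9))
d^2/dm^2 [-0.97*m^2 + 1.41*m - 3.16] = -1.94000000000000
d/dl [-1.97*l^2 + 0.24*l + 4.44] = 0.24 - 3.94*l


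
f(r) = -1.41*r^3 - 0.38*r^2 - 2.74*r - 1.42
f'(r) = -4.23*r^2 - 0.76*r - 2.74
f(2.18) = -23.81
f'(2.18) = -24.50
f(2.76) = -41.52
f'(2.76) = -37.06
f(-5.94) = 296.96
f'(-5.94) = -147.48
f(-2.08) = 15.32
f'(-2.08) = -19.46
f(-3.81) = 81.49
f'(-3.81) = -61.25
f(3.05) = -53.32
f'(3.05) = -44.41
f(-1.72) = 9.34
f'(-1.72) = -13.95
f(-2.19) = 17.57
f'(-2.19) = -21.36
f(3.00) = -51.13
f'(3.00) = -43.09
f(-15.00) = 4712.93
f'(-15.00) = -943.09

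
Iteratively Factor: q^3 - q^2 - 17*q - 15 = (q + 1)*(q^2 - 2*q - 15) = (q - 5)*(q + 1)*(q + 3)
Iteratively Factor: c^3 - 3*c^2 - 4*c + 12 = (c - 3)*(c^2 - 4) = (c - 3)*(c - 2)*(c + 2)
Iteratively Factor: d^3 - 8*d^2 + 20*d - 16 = (d - 4)*(d^2 - 4*d + 4) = (d - 4)*(d - 2)*(d - 2)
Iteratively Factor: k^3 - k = (k)*(k^2 - 1) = k*(k - 1)*(k + 1)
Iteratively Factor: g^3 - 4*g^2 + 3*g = (g - 3)*(g^2 - g) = g*(g - 3)*(g - 1)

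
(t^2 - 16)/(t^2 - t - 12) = (t + 4)/(t + 3)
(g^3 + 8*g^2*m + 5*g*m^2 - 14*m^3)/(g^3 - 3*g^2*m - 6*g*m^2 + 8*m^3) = (g + 7*m)/(g - 4*m)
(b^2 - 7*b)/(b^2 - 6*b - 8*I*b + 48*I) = b*(b - 7)/(b^2 - 6*b - 8*I*b + 48*I)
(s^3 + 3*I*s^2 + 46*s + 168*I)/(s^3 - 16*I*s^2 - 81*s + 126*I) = (s^2 + 10*I*s - 24)/(s^2 - 9*I*s - 18)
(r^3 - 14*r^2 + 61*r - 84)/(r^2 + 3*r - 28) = (r^2 - 10*r + 21)/(r + 7)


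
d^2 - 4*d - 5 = (d - 5)*(d + 1)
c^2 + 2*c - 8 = (c - 2)*(c + 4)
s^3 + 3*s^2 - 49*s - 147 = (s - 7)*(s + 3)*(s + 7)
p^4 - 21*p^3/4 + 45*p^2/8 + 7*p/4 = p*(p - 7/2)*(p - 2)*(p + 1/4)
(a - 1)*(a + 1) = a^2 - 1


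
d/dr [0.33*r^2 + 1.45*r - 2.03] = 0.66*r + 1.45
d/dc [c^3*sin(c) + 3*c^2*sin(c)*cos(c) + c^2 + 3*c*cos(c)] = c^3*cos(c) + 3*c^2*sin(c) + 3*c^2*cos(2*c) - 3*c*sin(c) + 3*c*sin(2*c) + 2*c + 3*cos(c)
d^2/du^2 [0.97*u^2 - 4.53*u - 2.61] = 1.94000000000000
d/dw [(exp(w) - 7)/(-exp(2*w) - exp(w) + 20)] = ((exp(w) - 7)*(2*exp(w) + 1) - exp(2*w) - exp(w) + 20)*exp(w)/(exp(2*w) + exp(w) - 20)^2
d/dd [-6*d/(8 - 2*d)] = -12/(d - 4)^2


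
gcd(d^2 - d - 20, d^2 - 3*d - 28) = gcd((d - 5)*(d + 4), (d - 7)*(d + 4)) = d + 4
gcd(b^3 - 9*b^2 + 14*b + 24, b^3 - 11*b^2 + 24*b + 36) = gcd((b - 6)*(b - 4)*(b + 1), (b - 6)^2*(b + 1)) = b^2 - 5*b - 6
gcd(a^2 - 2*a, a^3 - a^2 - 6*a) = a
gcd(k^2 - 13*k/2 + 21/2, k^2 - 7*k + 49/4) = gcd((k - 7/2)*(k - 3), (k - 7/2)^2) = k - 7/2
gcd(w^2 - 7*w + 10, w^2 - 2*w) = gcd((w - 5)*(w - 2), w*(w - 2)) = w - 2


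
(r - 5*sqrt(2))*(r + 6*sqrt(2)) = r^2 + sqrt(2)*r - 60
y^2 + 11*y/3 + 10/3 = (y + 5/3)*(y + 2)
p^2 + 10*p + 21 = (p + 3)*(p + 7)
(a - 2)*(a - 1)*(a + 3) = a^3 - 7*a + 6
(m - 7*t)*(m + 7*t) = m^2 - 49*t^2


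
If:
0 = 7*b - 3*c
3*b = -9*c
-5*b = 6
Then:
No Solution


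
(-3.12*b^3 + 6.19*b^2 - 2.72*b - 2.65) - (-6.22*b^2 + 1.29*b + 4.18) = -3.12*b^3 + 12.41*b^2 - 4.01*b - 6.83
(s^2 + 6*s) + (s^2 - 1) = 2*s^2 + 6*s - 1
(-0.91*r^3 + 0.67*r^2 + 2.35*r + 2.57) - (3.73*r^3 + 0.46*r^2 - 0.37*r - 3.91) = -4.64*r^3 + 0.21*r^2 + 2.72*r + 6.48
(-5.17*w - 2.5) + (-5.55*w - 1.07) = -10.72*w - 3.57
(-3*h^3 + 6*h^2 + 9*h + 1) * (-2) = 6*h^3 - 12*h^2 - 18*h - 2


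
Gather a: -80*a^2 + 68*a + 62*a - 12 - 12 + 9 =-80*a^2 + 130*a - 15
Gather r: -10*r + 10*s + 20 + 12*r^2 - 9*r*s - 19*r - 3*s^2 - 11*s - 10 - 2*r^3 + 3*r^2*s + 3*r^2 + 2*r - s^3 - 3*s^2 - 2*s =-2*r^3 + r^2*(3*s + 15) + r*(-9*s - 27) - s^3 - 6*s^2 - 3*s + 10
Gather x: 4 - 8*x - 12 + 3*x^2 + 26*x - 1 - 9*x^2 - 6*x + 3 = -6*x^2 + 12*x - 6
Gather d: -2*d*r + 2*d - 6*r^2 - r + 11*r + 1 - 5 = d*(2 - 2*r) - 6*r^2 + 10*r - 4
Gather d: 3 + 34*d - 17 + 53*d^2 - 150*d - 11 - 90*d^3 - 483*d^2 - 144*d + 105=-90*d^3 - 430*d^2 - 260*d + 80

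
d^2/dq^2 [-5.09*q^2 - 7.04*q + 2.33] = -10.1800000000000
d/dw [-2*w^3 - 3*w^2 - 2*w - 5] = -6*w^2 - 6*w - 2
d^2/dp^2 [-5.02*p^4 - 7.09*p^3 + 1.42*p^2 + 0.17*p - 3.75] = -60.24*p^2 - 42.54*p + 2.84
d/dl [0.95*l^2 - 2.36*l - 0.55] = 1.9*l - 2.36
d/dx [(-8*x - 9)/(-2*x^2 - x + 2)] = (16*x^2 + 8*x - (4*x + 1)*(8*x + 9) - 16)/(2*x^2 + x - 2)^2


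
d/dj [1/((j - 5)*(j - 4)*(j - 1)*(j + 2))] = 2*(-2*j^3 + 12*j^2 - 9*j - 19)/(j^8 - 16*j^7 + 82*j^6 - 68*j^5 - 607*j^4 + 1324*j^3 + 724*j^2 - 3040*j + 1600)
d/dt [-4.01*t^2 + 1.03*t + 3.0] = 1.03 - 8.02*t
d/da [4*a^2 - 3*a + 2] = 8*a - 3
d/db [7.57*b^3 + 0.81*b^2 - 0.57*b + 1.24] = 22.71*b^2 + 1.62*b - 0.57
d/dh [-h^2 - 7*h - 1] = -2*h - 7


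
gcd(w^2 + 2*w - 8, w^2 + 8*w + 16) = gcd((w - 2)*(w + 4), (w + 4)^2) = w + 4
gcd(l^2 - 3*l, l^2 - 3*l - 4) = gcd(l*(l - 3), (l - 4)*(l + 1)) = 1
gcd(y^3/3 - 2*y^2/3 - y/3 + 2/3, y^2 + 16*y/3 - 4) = 1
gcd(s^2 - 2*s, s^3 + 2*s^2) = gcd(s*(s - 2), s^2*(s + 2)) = s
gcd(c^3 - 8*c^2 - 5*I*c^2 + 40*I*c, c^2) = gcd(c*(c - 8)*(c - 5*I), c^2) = c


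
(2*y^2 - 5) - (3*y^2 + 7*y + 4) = -y^2 - 7*y - 9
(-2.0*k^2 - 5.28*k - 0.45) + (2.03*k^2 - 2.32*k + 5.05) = 0.0299999999999998*k^2 - 7.6*k + 4.6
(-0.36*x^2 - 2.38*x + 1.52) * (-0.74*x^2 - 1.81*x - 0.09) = 0.2664*x^4 + 2.4128*x^3 + 3.2154*x^2 - 2.537*x - 0.1368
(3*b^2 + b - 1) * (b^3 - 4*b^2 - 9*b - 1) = 3*b^5 - 11*b^4 - 32*b^3 - 8*b^2 + 8*b + 1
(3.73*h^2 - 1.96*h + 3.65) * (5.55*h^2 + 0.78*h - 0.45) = 20.7015*h^4 - 7.9686*h^3 + 17.0502*h^2 + 3.729*h - 1.6425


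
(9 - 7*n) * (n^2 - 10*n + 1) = -7*n^3 + 79*n^2 - 97*n + 9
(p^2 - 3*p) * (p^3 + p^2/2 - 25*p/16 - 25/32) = p^5 - 5*p^4/2 - 49*p^3/16 + 125*p^2/32 + 75*p/32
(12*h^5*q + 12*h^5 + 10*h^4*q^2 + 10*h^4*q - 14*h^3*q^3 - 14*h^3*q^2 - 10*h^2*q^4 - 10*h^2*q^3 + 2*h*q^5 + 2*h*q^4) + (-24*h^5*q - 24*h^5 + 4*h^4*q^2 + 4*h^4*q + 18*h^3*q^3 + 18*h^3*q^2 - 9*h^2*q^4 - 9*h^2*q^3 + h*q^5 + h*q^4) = -12*h^5*q - 12*h^5 + 14*h^4*q^2 + 14*h^4*q + 4*h^3*q^3 + 4*h^3*q^2 - 19*h^2*q^4 - 19*h^2*q^3 + 3*h*q^5 + 3*h*q^4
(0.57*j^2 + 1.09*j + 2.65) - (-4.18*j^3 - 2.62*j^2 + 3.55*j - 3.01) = 4.18*j^3 + 3.19*j^2 - 2.46*j + 5.66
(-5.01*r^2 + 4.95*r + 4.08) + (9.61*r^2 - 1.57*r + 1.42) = 4.6*r^2 + 3.38*r + 5.5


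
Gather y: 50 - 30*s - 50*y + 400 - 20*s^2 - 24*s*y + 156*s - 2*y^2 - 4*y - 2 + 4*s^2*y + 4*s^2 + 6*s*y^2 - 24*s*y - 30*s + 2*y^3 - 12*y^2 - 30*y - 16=-16*s^2 + 96*s + 2*y^3 + y^2*(6*s - 14) + y*(4*s^2 - 48*s - 84) + 432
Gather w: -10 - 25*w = -25*w - 10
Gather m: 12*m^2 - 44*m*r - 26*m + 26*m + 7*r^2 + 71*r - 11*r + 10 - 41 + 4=12*m^2 - 44*m*r + 7*r^2 + 60*r - 27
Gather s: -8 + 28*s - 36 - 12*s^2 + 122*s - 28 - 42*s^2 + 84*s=-54*s^2 + 234*s - 72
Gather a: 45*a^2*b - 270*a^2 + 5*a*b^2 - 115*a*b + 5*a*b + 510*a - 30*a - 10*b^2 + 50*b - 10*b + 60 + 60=a^2*(45*b - 270) + a*(5*b^2 - 110*b + 480) - 10*b^2 + 40*b + 120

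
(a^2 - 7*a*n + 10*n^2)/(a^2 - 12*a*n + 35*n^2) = (a - 2*n)/(a - 7*n)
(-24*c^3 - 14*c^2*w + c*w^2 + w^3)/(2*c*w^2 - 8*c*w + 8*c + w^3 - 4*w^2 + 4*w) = (-12*c^2 - c*w + w^2)/(w^2 - 4*w + 4)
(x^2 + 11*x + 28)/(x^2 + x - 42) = (x + 4)/(x - 6)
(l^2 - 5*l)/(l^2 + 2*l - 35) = l/(l + 7)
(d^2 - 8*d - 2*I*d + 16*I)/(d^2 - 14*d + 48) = (d - 2*I)/(d - 6)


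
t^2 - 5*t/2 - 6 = (t - 4)*(t + 3/2)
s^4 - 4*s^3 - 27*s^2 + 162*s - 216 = (s - 4)*(s - 3)^2*(s + 6)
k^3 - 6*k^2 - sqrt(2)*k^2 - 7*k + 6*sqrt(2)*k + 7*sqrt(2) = (k - 7)*(k + 1)*(k - sqrt(2))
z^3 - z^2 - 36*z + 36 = (z - 6)*(z - 1)*(z + 6)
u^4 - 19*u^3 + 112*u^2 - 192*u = u*(u - 8)^2*(u - 3)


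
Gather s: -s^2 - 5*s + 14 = -s^2 - 5*s + 14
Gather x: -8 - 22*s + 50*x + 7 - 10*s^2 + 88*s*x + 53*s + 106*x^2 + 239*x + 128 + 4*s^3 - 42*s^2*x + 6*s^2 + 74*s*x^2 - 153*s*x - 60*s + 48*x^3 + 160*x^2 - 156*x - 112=4*s^3 - 4*s^2 - 29*s + 48*x^3 + x^2*(74*s + 266) + x*(-42*s^2 - 65*s + 133) + 15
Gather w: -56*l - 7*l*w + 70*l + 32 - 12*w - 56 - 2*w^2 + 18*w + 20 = 14*l - 2*w^2 + w*(6 - 7*l) - 4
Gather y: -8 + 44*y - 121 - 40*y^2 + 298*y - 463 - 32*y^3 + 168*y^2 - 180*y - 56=-32*y^3 + 128*y^2 + 162*y - 648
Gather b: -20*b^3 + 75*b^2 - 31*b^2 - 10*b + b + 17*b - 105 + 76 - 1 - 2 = -20*b^3 + 44*b^2 + 8*b - 32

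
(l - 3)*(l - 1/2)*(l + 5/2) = l^3 - l^2 - 29*l/4 + 15/4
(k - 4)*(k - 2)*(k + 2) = k^3 - 4*k^2 - 4*k + 16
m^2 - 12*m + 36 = (m - 6)^2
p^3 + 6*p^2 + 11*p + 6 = (p + 1)*(p + 2)*(p + 3)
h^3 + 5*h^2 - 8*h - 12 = (h - 2)*(h + 1)*(h + 6)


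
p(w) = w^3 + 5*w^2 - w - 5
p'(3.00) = 56.00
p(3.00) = 64.00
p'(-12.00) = 311.00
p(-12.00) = -1001.00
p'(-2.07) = -8.85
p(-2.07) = 9.62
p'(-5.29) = 30.05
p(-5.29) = -7.83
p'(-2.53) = -7.10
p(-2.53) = 13.34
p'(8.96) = 329.44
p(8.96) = 1106.77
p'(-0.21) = -2.97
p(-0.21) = -4.58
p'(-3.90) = 5.63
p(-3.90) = 15.63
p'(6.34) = 182.99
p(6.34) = 444.48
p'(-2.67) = -6.31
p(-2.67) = 14.28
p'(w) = 3*w^2 + 10*w - 1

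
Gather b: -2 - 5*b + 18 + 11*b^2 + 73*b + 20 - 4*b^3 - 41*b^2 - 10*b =-4*b^3 - 30*b^2 + 58*b + 36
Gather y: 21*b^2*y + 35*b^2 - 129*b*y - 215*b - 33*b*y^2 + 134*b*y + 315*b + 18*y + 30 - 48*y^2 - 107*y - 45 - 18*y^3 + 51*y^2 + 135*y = 35*b^2 + 100*b - 18*y^3 + y^2*(3 - 33*b) + y*(21*b^2 + 5*b + 46) - 15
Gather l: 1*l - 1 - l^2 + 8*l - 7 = -l^2 + 9*l - 8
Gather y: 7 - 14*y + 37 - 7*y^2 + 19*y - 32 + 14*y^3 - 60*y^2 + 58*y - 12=14*y^3 - 67*y^2 + 63*y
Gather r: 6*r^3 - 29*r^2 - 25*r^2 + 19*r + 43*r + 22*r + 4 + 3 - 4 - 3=6*r^3 - 54*r^2 + 84*r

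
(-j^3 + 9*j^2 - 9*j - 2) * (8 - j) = j^4 - 17*j^3 + 81*j^2 - 70*j - 16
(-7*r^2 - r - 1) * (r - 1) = -7*r^3 + 6*r^2 + 1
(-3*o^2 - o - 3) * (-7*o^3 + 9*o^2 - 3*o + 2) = 21*o^5 - 20*o^4 + 21*o^3 - 30*o^2 + 7*o - 6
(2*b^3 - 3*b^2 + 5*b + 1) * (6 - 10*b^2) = -20*b^5 + 30*b^4 - 38*b^3 - 28*b^2 + 30*b + 6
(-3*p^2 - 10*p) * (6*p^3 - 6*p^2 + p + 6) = -18*p^5 - 42*p^4 + 57*p^3 - 28*p^2 - 60*p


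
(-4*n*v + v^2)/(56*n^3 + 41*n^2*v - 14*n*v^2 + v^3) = v*(-4*n + v)/(56*n^3 + 41*n^2*v - 14*n*v^2 + v^3)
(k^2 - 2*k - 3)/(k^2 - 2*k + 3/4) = 4*(k^2 - 2*k - 3)/(4*k^2 - 8*k + 3)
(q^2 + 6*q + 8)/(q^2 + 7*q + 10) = (q + 4)/(q + 5)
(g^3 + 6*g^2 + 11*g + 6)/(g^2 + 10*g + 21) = (g^2 + 3*g + 2)/(g + 7)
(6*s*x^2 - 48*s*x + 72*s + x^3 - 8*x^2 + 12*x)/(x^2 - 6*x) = 6*s - 12*s/x + x - 2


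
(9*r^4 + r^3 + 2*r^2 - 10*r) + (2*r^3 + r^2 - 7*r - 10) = 9*r^4 + 3*r^3 + 3*r^2 - 17*r - 10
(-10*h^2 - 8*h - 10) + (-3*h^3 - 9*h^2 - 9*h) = -3*h^3 - 19*h^2 - 17*h - 10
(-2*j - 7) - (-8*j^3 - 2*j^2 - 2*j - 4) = 8*j^3 + 2*j^2 - 3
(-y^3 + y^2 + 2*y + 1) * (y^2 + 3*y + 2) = -y^5 - 2*y^4 + 3*y^3 + 9*y^2 + 7*y + 2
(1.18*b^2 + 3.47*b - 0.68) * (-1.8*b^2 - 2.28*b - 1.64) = -2.124*b^4 - 8.9364*b^3 - 8.6228*b^2 - 4.1404*b + 1.1152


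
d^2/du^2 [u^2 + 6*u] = 2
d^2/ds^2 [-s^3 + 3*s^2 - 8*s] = 6 - 6*s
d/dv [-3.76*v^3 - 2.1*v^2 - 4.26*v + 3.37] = -11.28*v^2 - 4.2*v - 4.26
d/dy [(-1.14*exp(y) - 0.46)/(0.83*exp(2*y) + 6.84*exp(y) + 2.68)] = (0.9462*exp(2*y) + 0.7636*exp(y) + 0.0911999999999997)*exp(y)/(0.6889*exp(4*y) + 11.3544*exp(3*y) + 51.2344*exp(2*y) + 36.6624*exp(y) + 7.1824)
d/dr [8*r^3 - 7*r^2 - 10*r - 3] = 24*r^2 - 14*r - 10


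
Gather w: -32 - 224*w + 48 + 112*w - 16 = -112*w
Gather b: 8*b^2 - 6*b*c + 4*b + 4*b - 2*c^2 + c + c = 8*b^2 + b*(8 - 6*c) - 2*c^2 + 2*c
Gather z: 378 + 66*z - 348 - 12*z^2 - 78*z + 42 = -12*z^2 - 12*z + 72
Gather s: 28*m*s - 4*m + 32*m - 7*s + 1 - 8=28*m + s*(28*m - 7) - 7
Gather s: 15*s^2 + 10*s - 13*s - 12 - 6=15*s^2 - 3*s - 18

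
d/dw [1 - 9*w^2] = -18*w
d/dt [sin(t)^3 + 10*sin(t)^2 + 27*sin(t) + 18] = (3*sin(t)^2 + 20*sin(t) + 27)*cos(t)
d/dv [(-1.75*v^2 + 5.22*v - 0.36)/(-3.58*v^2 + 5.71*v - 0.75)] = (8.6951*v^2 + 0.0474000000000032*v - 1.8594)/(12.8164*v^4 - 40.8836*v^3 + 37.9741*v^2 - 8.565*v + 0.5625)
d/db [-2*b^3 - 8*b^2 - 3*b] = -6*b^2 - 16*b - 3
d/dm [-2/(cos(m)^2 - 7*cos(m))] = 2*(7 - 2*cos(m))*sin(m)/((cos(m) - 7)^2*cos(m)^2)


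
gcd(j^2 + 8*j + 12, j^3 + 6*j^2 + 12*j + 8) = j + 2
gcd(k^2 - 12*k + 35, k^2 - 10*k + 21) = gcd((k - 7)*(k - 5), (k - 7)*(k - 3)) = k - 7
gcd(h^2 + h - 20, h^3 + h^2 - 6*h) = 1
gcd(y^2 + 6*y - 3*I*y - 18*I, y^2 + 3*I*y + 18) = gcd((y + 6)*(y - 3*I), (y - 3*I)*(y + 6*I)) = y - 3*I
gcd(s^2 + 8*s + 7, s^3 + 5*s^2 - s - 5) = s + 1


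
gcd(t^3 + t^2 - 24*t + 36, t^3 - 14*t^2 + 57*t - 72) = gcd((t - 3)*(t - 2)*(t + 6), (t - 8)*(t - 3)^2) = t - 3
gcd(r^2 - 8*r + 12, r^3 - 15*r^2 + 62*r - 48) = r - 6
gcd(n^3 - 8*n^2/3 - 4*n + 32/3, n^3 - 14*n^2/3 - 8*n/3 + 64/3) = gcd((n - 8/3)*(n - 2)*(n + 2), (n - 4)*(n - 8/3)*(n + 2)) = n^2 - 2*n/3 - 16/3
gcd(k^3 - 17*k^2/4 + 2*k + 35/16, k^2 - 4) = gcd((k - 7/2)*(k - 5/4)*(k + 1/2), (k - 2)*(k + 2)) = 1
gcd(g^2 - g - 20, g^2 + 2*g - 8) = g + 4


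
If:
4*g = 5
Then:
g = 5/4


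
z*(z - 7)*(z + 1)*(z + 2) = z^4 - 4*z^3 - 19*z^2 - 14*z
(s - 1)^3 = s^3 - 3*s^2 + 3*s - 1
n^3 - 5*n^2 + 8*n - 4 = (n - 2)^2*(n - 1)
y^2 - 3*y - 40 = (y - 8)*(y + 5)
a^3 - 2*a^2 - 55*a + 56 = (a - 8)*(a - 1)*(a + 7)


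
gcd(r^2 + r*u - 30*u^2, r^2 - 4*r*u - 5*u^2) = r - 5*u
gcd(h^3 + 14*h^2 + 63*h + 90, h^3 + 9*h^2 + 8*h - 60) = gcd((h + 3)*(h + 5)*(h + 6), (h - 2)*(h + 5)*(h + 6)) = h^2 + 11*h + 30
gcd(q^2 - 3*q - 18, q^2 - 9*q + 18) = q - 6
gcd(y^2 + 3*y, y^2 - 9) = y + 3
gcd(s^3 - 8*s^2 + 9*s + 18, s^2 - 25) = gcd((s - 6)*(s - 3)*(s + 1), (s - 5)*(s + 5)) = 1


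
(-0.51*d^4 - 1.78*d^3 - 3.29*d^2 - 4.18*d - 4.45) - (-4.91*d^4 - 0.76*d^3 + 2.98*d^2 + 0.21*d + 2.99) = 4.4*d^4 - 1.02*d^3 - 6.27*d^2 - 4.39*d - 7.44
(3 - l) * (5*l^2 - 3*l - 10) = -5*l^3 + 18*l^2 + l - 30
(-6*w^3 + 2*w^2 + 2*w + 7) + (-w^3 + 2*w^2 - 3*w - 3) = -7*w^3 + 4*w^2 - w + 4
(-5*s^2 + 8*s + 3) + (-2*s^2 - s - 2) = -7*s^2 + 7*s + 1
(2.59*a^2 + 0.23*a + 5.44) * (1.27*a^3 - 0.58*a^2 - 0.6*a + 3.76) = 3.2893*a^5 - 1.2101*a^4 + 5.2214*a^3 + 6.4452*a^2 - 2.3992*a + 20.4544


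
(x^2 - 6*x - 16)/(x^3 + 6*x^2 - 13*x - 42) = (x - 8)/(x^2 + 4*x - 21)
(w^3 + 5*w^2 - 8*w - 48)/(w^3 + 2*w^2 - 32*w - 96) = (w - 3)/(w - 6)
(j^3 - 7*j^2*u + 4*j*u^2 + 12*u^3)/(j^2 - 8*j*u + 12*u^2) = j + u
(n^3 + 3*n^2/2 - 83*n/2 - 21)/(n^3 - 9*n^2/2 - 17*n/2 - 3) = (n + 7)/(n + 1)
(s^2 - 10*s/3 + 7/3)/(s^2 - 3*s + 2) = (s - 7/3)/(s - 2)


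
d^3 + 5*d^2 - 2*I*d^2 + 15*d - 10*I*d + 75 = (d + 5)*(d - 5*I)*(d + 3*I)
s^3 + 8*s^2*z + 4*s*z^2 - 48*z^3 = (s - 2*z)*(s + 4*z)*(s + 6*z)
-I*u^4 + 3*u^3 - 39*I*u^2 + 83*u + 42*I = (u - 6*I)*(u + I)*(u + 7*I)*(-I*u + 1)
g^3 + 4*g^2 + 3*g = g*(g + 1)*(g + 3)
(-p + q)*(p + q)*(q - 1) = -p^2*q + p^2 + q^3 - q^2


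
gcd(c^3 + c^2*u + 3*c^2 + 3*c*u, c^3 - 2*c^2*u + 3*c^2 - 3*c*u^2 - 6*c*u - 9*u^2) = c^2 + c*u + 3*c + 3*u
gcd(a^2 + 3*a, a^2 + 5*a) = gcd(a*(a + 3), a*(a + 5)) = a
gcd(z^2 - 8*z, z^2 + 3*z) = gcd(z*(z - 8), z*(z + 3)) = z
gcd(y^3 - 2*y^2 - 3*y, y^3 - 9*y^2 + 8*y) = y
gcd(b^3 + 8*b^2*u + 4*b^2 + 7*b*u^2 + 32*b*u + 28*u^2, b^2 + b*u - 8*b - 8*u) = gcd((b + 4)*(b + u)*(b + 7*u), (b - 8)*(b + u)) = b + u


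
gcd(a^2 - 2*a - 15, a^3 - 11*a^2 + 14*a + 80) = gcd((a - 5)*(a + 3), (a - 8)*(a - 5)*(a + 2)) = a - 5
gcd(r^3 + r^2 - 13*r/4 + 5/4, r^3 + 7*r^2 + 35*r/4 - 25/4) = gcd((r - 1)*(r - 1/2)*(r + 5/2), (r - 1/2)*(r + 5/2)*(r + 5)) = r^2 + 2*r - 5/4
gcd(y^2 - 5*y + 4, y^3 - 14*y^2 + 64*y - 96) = y - 4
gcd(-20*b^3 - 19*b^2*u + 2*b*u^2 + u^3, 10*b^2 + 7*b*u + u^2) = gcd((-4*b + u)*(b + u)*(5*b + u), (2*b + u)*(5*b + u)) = 5*b + u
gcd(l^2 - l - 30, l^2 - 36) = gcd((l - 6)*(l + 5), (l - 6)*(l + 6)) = l - 6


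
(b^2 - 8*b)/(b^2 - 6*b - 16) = b/(b + 2)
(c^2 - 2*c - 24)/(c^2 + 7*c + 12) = (c - 6)/(c + 3)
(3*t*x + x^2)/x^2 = (3*t + x)/x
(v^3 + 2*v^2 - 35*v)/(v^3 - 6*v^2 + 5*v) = (v + 7)/(v - 1)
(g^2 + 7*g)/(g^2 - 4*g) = (g + 7)/(g - 4)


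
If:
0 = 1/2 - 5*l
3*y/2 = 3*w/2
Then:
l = 1/10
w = y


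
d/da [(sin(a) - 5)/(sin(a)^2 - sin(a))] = (-cos(a) + 10/tan(a) - 5*cos(a)/sin(a)^2)/(sin(a) - 1)^2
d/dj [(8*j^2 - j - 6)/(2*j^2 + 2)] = (j^2 + 28*j - 1)/(2*(j^4 + 2*j^2 + 1))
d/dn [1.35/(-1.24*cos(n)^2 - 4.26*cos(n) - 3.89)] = -(3.348*cos(n) + 5.751)*sin(n)/(1.24*cos(n)^2 + 4.26*cos(n) + 3.89)^2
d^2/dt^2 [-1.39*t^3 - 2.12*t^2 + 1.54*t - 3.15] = -8.34*t - 4.24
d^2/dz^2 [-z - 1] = 0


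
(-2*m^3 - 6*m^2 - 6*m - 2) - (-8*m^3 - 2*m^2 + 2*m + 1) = 6*m^3 - 4*m^2 - 8*m - 3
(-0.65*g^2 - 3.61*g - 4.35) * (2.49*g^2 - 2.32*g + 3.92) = -1.6185*g^4 - 7.4809*g^3 - 5.0043*g^2 - 4.0592*g - 17.052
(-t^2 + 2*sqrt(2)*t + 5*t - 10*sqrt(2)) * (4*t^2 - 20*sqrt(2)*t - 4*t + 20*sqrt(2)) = -4*t^4 + 24*t^3 + 28*sqrt(2)*t^3 - 168*sqrt(2)*t^2 - 100*t^2 + 140*sqrt(2)*t + 480*t - 400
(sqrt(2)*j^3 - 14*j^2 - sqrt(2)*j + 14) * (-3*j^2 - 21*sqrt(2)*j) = -3*sqrt(2)*j^5 + 297*sqrt(2)*j^3 - 294*sqrt(2)*j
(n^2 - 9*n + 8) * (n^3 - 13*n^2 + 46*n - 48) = n^5 - 22*n^4 + 171*n^3 - 566*n^2 + 800*n - 384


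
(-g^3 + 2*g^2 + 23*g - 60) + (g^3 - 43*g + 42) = 2*g^2 - 20*g - 18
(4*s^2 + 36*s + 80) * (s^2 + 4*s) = 4*s^4 + 52*s^3 + 224*s^2 + 320*s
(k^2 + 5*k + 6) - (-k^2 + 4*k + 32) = 2*k^2 + k - 26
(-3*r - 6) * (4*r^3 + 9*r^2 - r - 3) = -12*r^4 - 51*r^3 - 51*r^2 + 15*r + 18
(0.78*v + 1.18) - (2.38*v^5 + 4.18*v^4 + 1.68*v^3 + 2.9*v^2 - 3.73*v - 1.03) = -2.38*v^5 - 4.18*v^4 - 1.68*v^3 - 2.9*v^2 + 4.51*v + 2.21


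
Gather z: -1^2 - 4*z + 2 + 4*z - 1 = 0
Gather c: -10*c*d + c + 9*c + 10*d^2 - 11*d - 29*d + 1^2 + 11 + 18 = c*(10 - 10*d) + 10*d^2 - 40*d + 30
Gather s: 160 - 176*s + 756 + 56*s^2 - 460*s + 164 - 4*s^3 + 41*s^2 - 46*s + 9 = -4*s^3 + 97*s^2 - 682*s + 1089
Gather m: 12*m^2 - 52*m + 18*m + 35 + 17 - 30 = 12*m^2 - 34*m + 22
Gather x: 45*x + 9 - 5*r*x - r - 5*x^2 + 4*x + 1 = -r - 5*x^2 + x*(49 - 5*r) + 10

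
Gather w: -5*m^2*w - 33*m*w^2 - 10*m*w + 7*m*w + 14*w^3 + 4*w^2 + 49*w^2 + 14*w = 14*w^3 + w^2*(53 - 33*m) + w*(-5*m^2 - 3*m + 14)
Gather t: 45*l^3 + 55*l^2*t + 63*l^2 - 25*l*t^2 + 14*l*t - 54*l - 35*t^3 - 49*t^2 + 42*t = 45*l^3 + 63*l^2 - 54*l - 35*t^3 + t^2*(-25*l - 49) + t*(55*l^2 + 14*l + 42)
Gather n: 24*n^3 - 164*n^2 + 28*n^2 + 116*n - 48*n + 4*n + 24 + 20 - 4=24*n^3 - 136*n^2 + 72*n + 40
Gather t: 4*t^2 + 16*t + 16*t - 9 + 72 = 4*t^2 + 32*t + 63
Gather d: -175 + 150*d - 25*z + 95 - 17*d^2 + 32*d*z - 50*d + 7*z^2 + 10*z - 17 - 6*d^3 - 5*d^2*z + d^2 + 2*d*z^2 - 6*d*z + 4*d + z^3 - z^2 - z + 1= -6*d^3 + d^2*(-5*z - 16) + d*(2*z^2 + 26*z + 104) + z^3 + 6*z^2 - 16*z - 96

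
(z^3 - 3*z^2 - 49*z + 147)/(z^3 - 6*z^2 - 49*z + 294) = (z - 3)/(z - 6)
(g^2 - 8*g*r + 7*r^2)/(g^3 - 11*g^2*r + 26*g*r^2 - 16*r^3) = (g - 7*r)/(g^2 - 10*g*r + 16*r^2)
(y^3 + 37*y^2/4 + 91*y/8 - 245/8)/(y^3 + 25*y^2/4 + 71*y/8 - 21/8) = (4*y^2 + 23*y - 35)/(4*y^2 + 11*y - 3)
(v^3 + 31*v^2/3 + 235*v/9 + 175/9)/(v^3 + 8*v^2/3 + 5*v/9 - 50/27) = 3*(v + 7)/(3*v - 2)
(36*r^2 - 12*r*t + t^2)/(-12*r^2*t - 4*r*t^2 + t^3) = (-6*r + t)/(t*(2*r + t))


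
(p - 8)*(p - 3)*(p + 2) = p^3 - 9*p^2 + 2*p + 48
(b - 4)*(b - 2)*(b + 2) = b^3 - 4*b^2 - 4*b + 16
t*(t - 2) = t^2 - 2*t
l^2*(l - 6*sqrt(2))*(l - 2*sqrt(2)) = l^4 - 8*sqrt(2)*l^3 + 24*l^2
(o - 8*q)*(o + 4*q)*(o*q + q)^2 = o^4*q^2 - 4*o^3*q^3 + 2*o^3*q^2 - 32*o^2*q^4 - 8*o^2*q^3 + o^2*q^2 - 64*o*q^4 - 4*o*q^3 - 32*q^4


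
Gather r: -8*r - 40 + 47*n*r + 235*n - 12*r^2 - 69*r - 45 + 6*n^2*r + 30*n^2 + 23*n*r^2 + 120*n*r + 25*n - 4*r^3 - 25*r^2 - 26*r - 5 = 30*n^2 + 260*n - 4*r^3 + r^2*(23*n - 37) + r*(6*n^2 + 167*n - 103) - 90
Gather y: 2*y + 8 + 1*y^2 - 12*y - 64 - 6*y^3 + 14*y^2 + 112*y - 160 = -6*y^3 + 15*y^2 + 102*y - 216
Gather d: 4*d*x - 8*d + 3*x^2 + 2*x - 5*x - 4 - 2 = d*(4*x - 8) + 3*x^2 - 3*x - 6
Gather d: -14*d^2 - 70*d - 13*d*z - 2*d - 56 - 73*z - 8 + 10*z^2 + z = -14*d^2 + d*(-13*z - 72) + 10*z^2 - 72*z - 64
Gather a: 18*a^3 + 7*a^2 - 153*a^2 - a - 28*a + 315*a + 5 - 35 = 18*a^3 - 146*a^2 + 286*a - 30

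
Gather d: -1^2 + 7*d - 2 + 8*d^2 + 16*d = 8*d^2 + 23*d - 3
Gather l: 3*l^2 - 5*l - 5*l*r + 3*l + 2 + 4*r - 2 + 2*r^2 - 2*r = 3*l^2 + l*(-5*r - 2) + 2*r^2 + 2*r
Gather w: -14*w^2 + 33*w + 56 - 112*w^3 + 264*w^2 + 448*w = -112*w^3 + 250*w^2 + 481*w + 56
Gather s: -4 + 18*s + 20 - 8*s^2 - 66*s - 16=-8*s^2 - 48*s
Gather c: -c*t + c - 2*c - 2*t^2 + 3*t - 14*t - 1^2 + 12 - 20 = c*(-t - 1) - 2*t^2 - 11*t - 9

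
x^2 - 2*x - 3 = (x - 3)*(x + 1)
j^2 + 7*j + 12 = (j + 3)*(j + 4)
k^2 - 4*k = k*(k - 4)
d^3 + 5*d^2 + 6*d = d*(d + 2)*(d + 3)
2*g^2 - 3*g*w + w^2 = (-2*g + w)*(-g + w)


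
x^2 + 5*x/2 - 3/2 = (x - 1/2)*(x + 3)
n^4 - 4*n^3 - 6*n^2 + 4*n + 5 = (n - 5)*(n - 1)*(n + 1)^2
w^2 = w^2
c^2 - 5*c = c*(c - 5)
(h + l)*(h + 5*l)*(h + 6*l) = h^3 + 12*h^2*l + 41*h*l^2 + 30*l^3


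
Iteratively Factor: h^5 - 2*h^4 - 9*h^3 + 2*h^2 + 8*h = (h)*(h^4 - 2*h^3 - 9*h^2 + 2*h + 8) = h*(h - 4)*(h^3 + 2*h^2 - h - 2) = h*(h - 4)*(h + 2)*(h^2 - 1) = h*(h - 4)*(h - 1)*(h + 2)*(h + 1)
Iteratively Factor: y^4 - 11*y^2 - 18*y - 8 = (y + 2)*(y^3 - 2*y^2 - 7*y - 4) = (y - 4)*(y + 2)*(y^2 + 2*y + 1) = (y - 4)*(y + 1)*(y + 2)*(y + 1)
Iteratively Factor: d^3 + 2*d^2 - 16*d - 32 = (d + 2)*(d^2 - 16) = (d - 4)*(d + 2)*(d + 4)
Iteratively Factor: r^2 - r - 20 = (r - 5)*(r + 4)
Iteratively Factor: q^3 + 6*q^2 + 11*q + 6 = (q + 1)*(q^2 + 5*q + 6) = (q + 1)*(q + 2)*(q + 3)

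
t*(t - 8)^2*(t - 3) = t^4 - 19*t^3 + 112*t^2 - 192*t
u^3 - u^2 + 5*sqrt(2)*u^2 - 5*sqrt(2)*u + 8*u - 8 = (u - 1)*(u + sqrt(2))*(u + 4*sqrt(2))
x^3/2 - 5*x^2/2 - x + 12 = (x/2 + 1)*(x - 4)*(x - 3)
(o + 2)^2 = o^2 + 4*o + 4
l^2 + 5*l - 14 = (l - 2)*(l + 7)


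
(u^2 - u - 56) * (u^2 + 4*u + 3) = u^4 + 3*u^3 - 57*u^2 - 227*u - 168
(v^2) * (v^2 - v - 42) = v^4 - v^3 - 42*v^2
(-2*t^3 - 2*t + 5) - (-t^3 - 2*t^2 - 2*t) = -t^3 + 2*t^2 + 5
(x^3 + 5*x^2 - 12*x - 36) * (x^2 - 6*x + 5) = x^5 - x^4 - 37*x^3 + 61*x^2 + 156*x - 180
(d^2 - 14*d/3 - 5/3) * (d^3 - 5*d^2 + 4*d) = d^5 - 29*d^4/3 + 77*d^3/3 - 31*d^2/3 - 20*d/3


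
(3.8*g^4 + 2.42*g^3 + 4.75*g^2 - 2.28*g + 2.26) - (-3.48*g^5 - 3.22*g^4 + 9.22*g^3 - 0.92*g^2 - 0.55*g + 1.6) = 3.48*g^5 + 7.02*g^4 - 6.8*g^3 + 5.67*g^2 - 1.73*g + 0.66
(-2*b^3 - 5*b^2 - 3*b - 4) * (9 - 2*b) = 4*b^4 - 8*b^3 - 39*b^2 - 19*b - 36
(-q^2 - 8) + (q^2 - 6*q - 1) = -6*q - 9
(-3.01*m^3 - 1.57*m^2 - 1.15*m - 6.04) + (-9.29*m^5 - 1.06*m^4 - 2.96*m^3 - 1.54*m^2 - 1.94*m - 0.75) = -9.29*m^5 - 1.06*m^4 - 5.97*m^3 - 3.11*m^2 - 3.09*m - 6.79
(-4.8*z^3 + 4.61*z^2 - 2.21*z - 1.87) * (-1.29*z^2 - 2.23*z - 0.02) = 6.192*z^5 + 4.7571*z^4 - 7.3334*z^3 + 7.2484*z^2 + 4.2143*z + 0.0374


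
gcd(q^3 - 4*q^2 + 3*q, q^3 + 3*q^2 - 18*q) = q^2 - 3*q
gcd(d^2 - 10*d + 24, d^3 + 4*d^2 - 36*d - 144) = d - 6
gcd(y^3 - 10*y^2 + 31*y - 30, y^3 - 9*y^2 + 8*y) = 1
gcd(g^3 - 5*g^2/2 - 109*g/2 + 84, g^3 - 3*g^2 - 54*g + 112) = g^2 - g - 56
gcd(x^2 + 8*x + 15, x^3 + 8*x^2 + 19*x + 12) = x + 3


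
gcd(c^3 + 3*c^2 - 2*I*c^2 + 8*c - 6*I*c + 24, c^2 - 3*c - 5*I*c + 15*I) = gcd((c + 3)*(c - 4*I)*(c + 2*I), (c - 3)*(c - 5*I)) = 1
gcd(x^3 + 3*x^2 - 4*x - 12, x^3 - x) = 1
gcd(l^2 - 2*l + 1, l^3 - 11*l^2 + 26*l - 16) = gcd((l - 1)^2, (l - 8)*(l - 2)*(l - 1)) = l - 1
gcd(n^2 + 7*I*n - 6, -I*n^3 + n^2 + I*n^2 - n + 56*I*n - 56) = n + I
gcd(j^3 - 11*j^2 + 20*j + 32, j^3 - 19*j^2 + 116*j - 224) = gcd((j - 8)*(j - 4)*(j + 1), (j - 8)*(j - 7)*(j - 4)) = j^2 - 12*j + 32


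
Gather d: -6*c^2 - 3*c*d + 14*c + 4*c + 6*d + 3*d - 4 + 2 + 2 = -6*c^2 + 18*c + d*(9 - 3*c)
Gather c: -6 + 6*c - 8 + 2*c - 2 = 8*c - 16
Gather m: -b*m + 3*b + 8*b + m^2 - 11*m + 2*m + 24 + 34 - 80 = 11*b + m^2 + m*(-b - 9) - 22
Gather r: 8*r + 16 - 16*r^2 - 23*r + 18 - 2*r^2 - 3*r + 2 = -18*r^2 - 18*r + 36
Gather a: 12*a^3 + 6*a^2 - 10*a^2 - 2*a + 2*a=12*a^3 - 4*a^2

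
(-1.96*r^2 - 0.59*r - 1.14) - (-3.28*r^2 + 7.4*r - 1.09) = 1.32*r^2 - 7.99*r - 0.0499999999999998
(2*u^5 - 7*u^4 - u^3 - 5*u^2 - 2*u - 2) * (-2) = -4*u^5 + 14*u^4 + 2*u^3 + 10*u^2 + 4*u + 4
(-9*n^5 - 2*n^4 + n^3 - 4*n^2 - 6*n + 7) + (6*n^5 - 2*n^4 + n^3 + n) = -3*n^5 - 4*n^4 + 2*n^3 - 4*n^2 - 5*n + 7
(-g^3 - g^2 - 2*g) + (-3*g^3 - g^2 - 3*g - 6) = -4*g^3 - 2*g^2 - 5*g - 6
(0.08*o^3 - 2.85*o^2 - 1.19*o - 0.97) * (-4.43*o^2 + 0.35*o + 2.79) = -0.3544*o^5 + 12.6535*o^4 + 4.4974*o^3 - 4.0709*o^2 - 3.6596*o - 2.7063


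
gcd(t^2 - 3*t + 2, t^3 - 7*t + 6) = t^2 - 3*t + 2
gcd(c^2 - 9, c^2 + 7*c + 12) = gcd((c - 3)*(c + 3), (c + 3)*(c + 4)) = c + 3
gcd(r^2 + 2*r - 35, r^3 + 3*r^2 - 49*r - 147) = r + 7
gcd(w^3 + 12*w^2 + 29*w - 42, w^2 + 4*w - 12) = w + 6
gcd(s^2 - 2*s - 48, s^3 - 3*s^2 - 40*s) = s - 8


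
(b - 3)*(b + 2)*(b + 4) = b^3 + 3*b^2 - 10*b - 24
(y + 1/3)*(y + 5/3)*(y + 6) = y^3 + 8*y^2 + 113*y/9 + 10/3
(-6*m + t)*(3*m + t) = -18*m^2 - 3*m*t + t^2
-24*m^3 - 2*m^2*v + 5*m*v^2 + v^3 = (-2*m + v)*(3*m + v)*(4*m + v)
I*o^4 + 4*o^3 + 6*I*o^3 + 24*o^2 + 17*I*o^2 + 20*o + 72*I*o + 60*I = (o + 5)*(o - 6*I)*(o + 2*I)*(I*o + I)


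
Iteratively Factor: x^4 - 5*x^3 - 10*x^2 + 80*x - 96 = (x - 4)*(x^3 - x^2 - 14*x + 24) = (x - 4)*(x - 2)*(x^2 + x - 12) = (x - 4)*(x - 2)*(x + 4)*(x - 3)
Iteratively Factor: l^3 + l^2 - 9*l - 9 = (l + 3)*(l^2 - 2*l - 3) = (l + 1)*(l + 3)*(l - 3)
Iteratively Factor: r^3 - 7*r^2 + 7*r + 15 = (r - 3)*(r^2 - 4*r - 5) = (r - 3)*(r + 1)*(r - 5)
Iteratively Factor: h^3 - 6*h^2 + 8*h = (h)*(h^2 - 6*h + 8) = h*(h - 2)*(h - 4)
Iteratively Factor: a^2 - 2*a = (a - 2)*(a)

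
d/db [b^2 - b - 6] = 2*b - 1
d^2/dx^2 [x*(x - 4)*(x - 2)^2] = 12*x^2 - 48*x + 40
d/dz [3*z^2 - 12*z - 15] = 6*z - 12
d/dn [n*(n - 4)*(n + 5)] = 3*n^2 + 2*n - 20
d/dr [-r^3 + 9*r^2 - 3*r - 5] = -3*r^2 + 18*r - 3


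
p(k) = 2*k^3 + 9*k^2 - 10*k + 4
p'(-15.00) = 1070.00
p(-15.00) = -4571.00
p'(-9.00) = 314.00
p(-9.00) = -635.00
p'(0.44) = -0.92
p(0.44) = 1.51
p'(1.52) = 31.22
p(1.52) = 16.62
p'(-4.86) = 44.24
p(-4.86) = 35.59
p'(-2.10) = -21.34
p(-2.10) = 46.17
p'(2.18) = 57.75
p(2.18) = 45.69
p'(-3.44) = -0.92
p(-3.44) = 63.49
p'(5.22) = 247.45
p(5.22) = 481.51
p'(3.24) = 111.31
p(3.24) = 134.10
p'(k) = 6*k^2 + 18*k - 10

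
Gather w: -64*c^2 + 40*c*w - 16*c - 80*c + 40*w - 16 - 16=-64*c^2 - 96*c + w*(40*c + 40) - 32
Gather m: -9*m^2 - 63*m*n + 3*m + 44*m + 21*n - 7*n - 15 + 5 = -9*m^2 + m*(47 - 63*n) + 14*n - 10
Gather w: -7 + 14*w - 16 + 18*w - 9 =32*w - 32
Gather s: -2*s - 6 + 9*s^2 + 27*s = 9*s^2 + 25*s - 6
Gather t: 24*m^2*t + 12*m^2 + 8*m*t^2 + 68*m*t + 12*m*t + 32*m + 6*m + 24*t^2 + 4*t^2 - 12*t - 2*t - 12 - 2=12*m^2 + 38*m + t^2*(8*m + 28) + t*(24*m^2 + 80*m - 14) - 14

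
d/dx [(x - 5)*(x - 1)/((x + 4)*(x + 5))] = 15*(x^2 + 2*x - 11)/(x^4 + 18*x^3 + 121*x^2 + 360*x + 400)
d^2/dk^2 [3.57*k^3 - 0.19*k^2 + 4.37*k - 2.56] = 21.42*k - 0.38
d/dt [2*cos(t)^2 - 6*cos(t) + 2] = 2*(3 - 2*cos(t))*sin(t)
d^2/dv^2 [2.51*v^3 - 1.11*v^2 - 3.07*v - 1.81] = 15.06*v - 2.22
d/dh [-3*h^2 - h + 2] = -6*h - 1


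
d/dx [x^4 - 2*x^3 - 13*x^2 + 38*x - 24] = 4*x^3 - 6*x^2 - 26*x + 38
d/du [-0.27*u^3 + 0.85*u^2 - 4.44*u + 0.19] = -0.81*u^2 + 1.7*u - 4.44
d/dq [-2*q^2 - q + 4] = -4*q - 1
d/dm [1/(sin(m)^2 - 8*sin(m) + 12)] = 2*(4 - sin(m))*cos(m)/(sin(m)^2 - 8*sin(m) + 12)^2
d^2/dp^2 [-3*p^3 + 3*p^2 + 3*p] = 6 - 18*p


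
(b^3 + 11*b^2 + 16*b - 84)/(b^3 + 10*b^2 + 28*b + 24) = (b^2 + 5*b - 14)/(b^2 + 4*b + 4)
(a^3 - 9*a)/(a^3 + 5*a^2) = (a^2 - 9)/(a*(a + 5))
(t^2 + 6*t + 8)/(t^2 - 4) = (t + 4)/(t - 2)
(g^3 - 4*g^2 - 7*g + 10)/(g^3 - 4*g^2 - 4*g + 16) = (g^2 - 6*g + 5)/(g^2 - 6*g + 8)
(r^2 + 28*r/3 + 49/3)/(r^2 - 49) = (r + 7/3)/(r - 7)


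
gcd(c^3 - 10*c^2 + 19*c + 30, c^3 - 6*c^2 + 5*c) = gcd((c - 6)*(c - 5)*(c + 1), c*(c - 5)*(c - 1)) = c - 5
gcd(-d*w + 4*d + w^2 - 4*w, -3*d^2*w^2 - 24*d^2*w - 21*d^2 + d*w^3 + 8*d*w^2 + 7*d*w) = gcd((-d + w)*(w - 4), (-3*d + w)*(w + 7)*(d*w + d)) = 1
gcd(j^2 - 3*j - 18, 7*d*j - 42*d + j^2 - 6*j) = j - 6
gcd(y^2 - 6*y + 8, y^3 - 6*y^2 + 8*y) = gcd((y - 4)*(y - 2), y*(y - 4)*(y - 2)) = y^2 - 6*y + 8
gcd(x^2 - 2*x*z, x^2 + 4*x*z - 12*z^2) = x - 2*z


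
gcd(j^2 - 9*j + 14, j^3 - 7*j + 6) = j - 2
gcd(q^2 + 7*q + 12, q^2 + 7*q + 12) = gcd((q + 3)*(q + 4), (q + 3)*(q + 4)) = q^2 + 7*q + 12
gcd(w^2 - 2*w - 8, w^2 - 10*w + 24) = w - 4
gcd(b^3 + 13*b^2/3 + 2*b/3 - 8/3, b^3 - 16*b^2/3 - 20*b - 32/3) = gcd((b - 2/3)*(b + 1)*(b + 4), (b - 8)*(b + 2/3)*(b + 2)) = 1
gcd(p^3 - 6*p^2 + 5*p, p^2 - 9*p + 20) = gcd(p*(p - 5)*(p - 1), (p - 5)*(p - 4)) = p - 5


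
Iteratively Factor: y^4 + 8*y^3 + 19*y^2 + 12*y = (y + 4)*(y^3 + 4*y^2 + 3*y) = y*(y + 4)*(y^2 + 4*y + 3) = y*(y + 3)*(y + 4)*(y + 1)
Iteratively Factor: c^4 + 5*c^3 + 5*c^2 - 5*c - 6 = (c - 1)*(c^3 + 6*c^2 + 11*c + 6) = (c - 1)*(c + 2)*(c^2 + 4*c + 3) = (c - 1)*(c + 1)*(c + 2)*(c + 3)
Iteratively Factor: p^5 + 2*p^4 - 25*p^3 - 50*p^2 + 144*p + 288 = (p - 3)*(p^4 + 5*p^3 - 10*p^2 - 80*p - 96) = (p - 3)*(p + 2)*(p^3 + 3*p^2 - 16*p - 48) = (p - 3)*(p + 2)*(p + 3)*(p^2 - 16) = (p - 3)*(p + 2)*(p + 3)*(p + 4)*(p - 4)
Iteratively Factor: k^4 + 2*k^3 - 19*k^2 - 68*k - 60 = (k + 3)*(k^3 - k^2 - 16*k - 20) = (k + 2)*(k + 3)*(k^2 - 3*k - 10) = (k + 2)^2*(k + 3)*(k - 5)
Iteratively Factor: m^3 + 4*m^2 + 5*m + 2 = (m + 1)*(m^2 + 3*m + 2) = (m + 1)*(m + 2)*(m + 1)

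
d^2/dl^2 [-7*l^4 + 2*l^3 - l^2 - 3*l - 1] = -84*l^2 + 12*l - 2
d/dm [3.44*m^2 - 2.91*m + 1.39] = 6.88*m - 2.91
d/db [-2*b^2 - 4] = -4*b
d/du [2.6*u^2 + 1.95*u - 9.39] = 5.2*u + 1.95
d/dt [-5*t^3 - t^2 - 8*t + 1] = -15*t^2 - 2*t - 8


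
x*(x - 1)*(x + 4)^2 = x^4 + 7*x^3 + 8*x^2 - 16*x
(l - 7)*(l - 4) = l^2 - 11*l + 28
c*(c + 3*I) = c^2 + 3*I*c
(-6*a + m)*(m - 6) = -6*a*m + 36*a + m^2 - 6*m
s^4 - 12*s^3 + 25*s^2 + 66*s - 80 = (s - 8)*(s - 5)*(s - 1)*(s + 2)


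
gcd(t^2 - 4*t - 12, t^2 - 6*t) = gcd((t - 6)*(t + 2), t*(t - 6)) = t - 6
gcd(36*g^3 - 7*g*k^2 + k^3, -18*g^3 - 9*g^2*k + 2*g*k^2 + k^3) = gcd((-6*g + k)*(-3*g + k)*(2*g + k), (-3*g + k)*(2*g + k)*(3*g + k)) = 6*g^2 + g*k - k^2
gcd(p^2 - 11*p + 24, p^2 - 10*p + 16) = p - 8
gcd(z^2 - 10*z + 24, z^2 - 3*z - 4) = z - 4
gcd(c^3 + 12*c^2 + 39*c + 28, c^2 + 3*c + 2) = c + 1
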